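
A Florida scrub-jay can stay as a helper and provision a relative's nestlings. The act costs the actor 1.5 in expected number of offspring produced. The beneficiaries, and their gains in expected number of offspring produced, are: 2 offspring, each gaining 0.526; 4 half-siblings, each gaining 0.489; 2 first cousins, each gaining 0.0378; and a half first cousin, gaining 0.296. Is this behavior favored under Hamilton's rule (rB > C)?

Hamilton's rule: the trait is favored when the sum of r·B over every recipient exceeds the actor's cost C.
r to an offspring = 1/2 (one parent–offspring link: r = (1/2)^1 = 1/2).
r to a half-sibling = 0.25 (half-sibs share one parent — one path of length 2: r = (1/2)^2 = 1/4).
r to a first cousin = 1/8 (first cousins share one grandparent pair — two paths of length 4: r = 2·(1/2)^4 = 1/8).
r to a half first cousin = 0.0625 (half first cousins share one grandparent — one path of length 4: r = (1/2)^4 = 1/16).
Summing one r·B term per recipient: 2·0.5·0.526 + 4·0.25·0.489 + 2·0.125·0.0378 + 1·0.0625·0.296 = 1.04295.
1.04295 < 1.5: the indirect benefit is less than the cost.

No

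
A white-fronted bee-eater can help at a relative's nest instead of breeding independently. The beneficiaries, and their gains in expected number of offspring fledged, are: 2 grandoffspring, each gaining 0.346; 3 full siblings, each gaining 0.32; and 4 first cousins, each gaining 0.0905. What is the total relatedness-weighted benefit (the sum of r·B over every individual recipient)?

r to a grandoffspring = 1/4 (two parent–offspring links: r = (1/2)^2 = 1/4).
r to a full sibling = 0.5 (full sibs share both parents — two paths of length 2: r = 2·(1/2)^2 = 1/2).
r to a first cousin = 1/8 (first cousins share one grandparent pair — two paths of length 4: r = 2·(1/2)^4 = 1/8).
Summing one r·B term per recipient: 2·0.25·0.346 + 3·0.5·0.32 + 4·0.125·0.0905 = 0.69825.

0.69825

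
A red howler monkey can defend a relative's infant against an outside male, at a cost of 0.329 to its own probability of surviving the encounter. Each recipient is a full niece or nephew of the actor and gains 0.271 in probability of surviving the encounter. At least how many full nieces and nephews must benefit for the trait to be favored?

r to a full niece or nephew = 1/4 (full aunt/uncle↔niece/nephew: two paths of length 3 through the shared grandparent pair: r = 2·(1/2)^3 = 1/4).
Hamilton's rule: n·r·B > C  ⇒  n > C/(r·B) = 0.329/(0.25·0.271) = 4.856.
The smallest integer exceeding 4.856 is 5.

5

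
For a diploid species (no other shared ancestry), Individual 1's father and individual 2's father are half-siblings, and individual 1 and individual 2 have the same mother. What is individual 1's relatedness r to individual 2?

0.3125

Wright's path rule: contributions from independent ancestry routes add.
Individual 1 and individual 2 are related in two ways: half first cousins through their fathers (r = 1/16) and half-sibs through their shared mother (r = 1/4).
r = 1/16 + 1/4 = 5/16 = 0.3125.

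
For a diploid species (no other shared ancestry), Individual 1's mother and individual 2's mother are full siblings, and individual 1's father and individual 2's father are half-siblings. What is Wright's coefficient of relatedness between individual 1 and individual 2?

0.1875

Independent pedigree routes through distinct common ancestors add.
Individual 1 and individual 2 are related in two ways: first cousins through their mothers (r = 1/8) and half first cousins through their fathers (r = 1/16).
r = 1/8 + 1/16 = 3/16 = 0.1875.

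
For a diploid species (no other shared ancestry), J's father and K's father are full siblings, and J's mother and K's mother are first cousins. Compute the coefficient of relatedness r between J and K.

With two independent routes of shared ancestry, r is the sum of the two contributions.
J and K are related in two ways: first cousins through their fathers (r = 1/8) and second cousins through their mothers (r = 1/32).
r = 1/8 + 1/32 = 0.15625.

0.15625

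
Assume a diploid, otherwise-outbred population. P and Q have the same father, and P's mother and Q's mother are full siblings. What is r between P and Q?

0.375

Wright's path rule: contributions from independent ancestry routes add.
P and Q are related in two ways: half-sibs through their shared father (r = 1/4) and first cousins through their mothers (r = 1/8).
r = 1/4 + 1/8 = 3/8 = 0.375.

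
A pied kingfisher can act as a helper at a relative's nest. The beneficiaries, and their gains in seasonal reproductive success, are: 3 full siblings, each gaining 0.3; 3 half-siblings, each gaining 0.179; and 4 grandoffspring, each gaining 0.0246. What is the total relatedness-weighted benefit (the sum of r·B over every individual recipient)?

r to a full sibling = 1/2 (full sibs share both parents — two paths of length 2: r = 2·(1/2)^2 = 1/2).
r to a half-sibling = 0.25 (half-sibs share one parent — one path of length 2: r = (1/2)^2 = 1/4).
r to a grandoffspring = 0.25 (two parent–offspring links: r = (1/2)^2 = 1/4).
Summing one r·B term per recipient: 3·0.5·0.3 + 3·0.25·0.179 + 4·0.25·0.0246 = 0.60885.

0.60885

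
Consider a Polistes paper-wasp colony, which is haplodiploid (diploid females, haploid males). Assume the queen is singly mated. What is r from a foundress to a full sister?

Haplodiploid full sisters inherit their father's entire haploid genome identically (contributing 1/2) and on average half of their mother's contribution (1/2 · 1/2 = 1/4); r = 1/2 + 1/4 = 3/4.

0.75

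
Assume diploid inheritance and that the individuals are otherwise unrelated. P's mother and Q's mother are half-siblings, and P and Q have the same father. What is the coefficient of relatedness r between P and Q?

0.3125

Wright's path rule: contributions from independent ancestry routes add.
P and Q are related in two ways: half first cousins through their mothers (r = 1/16) and half-sibs through their shared father (r = 1/4).
r = 1/16 + 1/4 = 5/16 = 0.3125.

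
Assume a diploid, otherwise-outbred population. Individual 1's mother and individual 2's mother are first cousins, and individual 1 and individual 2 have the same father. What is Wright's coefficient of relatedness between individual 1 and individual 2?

0.28125

Relatedness sums over independent paths through distinct common ancestors.
Individual 1 and individual 2 are related in two ways: second cousins through their mothers (r = 1/32) and half-sibs through their shared father (r = 1/4).
r = 1/32 + 1/4 = 0.28125.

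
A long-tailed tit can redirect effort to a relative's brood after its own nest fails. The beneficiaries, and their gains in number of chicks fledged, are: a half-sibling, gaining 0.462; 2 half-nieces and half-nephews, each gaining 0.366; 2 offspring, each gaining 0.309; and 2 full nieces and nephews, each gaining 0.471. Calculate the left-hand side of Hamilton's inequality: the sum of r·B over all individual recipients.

0.7515

r to a half-sibling = 1/4 (half-sibs share one parent — one path of length 2: r = (1/2)^2 = 1/4).
r to a half-niece or half-nephew = 0.125 (half-aunt/uncle↔niece/nephew: one path of length 3: r = (1/2)^3 = 1/8).
r to an offspring = 1/2 (one parent–offspring link: r = (1/2)^1 = 1/2).
r to a full niece or nephew = 1/4 (full aunt/uncle↔niece/nephew: two paths of length 3 through the shared grandparent pair: r = 2·(1/2)^3 = 1/4).
Summing one r·B term per recipient: 1·0.25·0.462 + 2·0.125·0.366 + 2·0.5·0.309 + 2·0.25·0.471 = 0.7515.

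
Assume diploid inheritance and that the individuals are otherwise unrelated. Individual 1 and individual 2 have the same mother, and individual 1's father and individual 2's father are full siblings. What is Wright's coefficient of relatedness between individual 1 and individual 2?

0.375

Relatedness sums over independent paths through distinct common ancestors.
Individual 1 and individual 2 are related in two ways: half-sibs through their shared mother (r = 1/4) and first cousins through their fathers (r = 1/8).
r = 1/4 + 1/8 = 0.375.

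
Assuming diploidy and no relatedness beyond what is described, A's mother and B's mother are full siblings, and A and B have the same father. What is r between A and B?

Independent pedigree routes through distinct common ancestors add.
A and B are related in two ways: first cousins through their mothers (r = 1/8) and half-sibs through their shared father (r = 1/4).
r = 1/8 + 1/4 = 0.375.

0.375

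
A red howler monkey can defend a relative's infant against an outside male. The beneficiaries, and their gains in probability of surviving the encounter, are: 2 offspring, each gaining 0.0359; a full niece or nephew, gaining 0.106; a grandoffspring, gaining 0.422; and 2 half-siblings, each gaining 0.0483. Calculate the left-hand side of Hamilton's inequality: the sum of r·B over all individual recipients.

r to an offspring = 0.5 (one parent–offspring link: r = (1/2)^1 = 1/2).
r to a full niece or nephew = 1/4 (full aunt/uncle↔niece/nephew: two paths of length 3 through the shared grandparent pair: r = 2·(1/2)^3 = 1/4).
r to a grandoffspring = 0.25 (two parent–offspring links: r = (1/2)^2 = 1/4).
r to a half-sibling = 0.25 (half-sibs share one parent — one path of length 2: r = (1/2)^2 = 1/4).
Summing one r·B term per recipient: 2·0.5·0.0359 + 1·0.25·0.106 + 1·0.25·0.422 + 2·0.25·0.0483 = 0.19205.

0.19205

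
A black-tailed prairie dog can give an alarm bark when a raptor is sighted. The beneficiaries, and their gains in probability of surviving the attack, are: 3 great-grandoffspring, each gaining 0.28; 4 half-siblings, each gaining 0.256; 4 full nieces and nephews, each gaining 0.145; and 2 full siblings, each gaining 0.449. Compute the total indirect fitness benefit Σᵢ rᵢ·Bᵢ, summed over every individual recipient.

r to a great-grandoffspring = 0.125 (three parent–offspring links: r = (1/2)^3 = 1/8).
r to a half-sibling = 0.25 (half-sibs share one parent — one path of length 2: r = (1/2)^2 = 1/4).
r to a full niece or nephew = 1/4 (full aunt/uncle↔niece/nephew: two paths of length 3 through the shared grandparent pair: r = 2·(1/2)^3 = 1/4).
r to a full sibling = 1/2 (full sibs share both parents — two paths of length 2: r = 2·(1/2)^2 = 1/2).
Summing one r·B term per recipient: 3·0.125·0.28 + 4·0.25·0.256 + 4·0.25·0.145 + 2·0.5·0.449 = 0.955.

0.955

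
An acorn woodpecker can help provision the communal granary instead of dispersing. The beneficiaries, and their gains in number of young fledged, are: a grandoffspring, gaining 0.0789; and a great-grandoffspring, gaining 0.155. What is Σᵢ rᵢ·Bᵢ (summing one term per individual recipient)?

0.0391

r to a grandoffspring = 1/4 (two parent–offspring links: r = (1/2)^2 = 1/4).
r to a great-grandoffspring = 0.125 (three parent–offspring links: r = (1/2)^3 = 1/8).
Summing one r·B term per recipient: 1·0.25·0.0789 + 1·0.125·0.155 = 0.0391.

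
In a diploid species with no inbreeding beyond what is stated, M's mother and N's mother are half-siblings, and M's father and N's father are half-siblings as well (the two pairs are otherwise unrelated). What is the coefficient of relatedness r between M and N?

Wright's path rule: contributions from independent ancestry routes add.
M and N are related in two ways: half first cousins through their mothers (r = 1/16) and half first cousins through their fathers (r = 1/16).
r = 1/16 + 1/16 = 0.125.

0.125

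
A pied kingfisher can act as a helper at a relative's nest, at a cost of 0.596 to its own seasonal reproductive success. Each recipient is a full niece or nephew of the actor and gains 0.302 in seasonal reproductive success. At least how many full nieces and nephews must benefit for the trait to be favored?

8

r to a full niece or nephew = 1/4 (full aunt/uncle↔niece/nephew: two paths of length 3 through the shared grandparent pair: r = 2·(1/2)^3 = 1/4).
Hamilton's rule: n·r·B > C  ⇒  n > C/(r·B) = 0.596/(0.25·0.302) = 7.894.
The smallest integer exceeding 7.894 is 8.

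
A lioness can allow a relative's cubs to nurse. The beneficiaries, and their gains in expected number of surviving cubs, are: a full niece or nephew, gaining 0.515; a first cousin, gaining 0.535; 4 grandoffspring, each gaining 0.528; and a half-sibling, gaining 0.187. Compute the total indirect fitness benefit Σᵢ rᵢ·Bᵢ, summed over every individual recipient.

0.770375

r to a full niece or nephew = 0.25 (full aunt/uncle↔niece/nephew: two paths of length 3 through the shared grandparent pair: r = 2·(1/2)^3 = 1/4).
r to a first cousin = 0.125 (first cousins share one grandparent pair — two paths of length 4: r = 2·(1/2)^4 = 1/8).
r to a grandoffspring = 1/4 (two parent–offspring links: r = (1/2)^2 = 1/4).
r to a half-sibling = 1/4 (half-sibs share one parent — one path of length 2: r = (1/2)^2 = 1/4).
Summing one r·B term per recipient: 1·0.25·0.515 + 1·0.125·0.535 + 4·0.25·0.528 + 1·0.25·0.187 = 0.770375.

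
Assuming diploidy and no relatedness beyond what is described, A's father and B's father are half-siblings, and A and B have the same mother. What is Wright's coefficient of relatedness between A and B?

Wright's path rule: contributions from independent ancestry routes add.
A and B are related in two ways: half first cousins through their fathers (r = 1/16) and half-sibs through their shared mother (r = 1/4).
r = 1/16 + 1/4 = 0.3125.

0.3125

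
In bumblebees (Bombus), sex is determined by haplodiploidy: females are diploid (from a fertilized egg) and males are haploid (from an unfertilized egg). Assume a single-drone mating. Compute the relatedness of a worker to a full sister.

Haplodiploid full sisters inherit their father's entire haploid genome identically (contributing 1/2) and on average half of their mother's contribution (1/2 · 1/2 = 1/4); r = 1/2 + 1/4 = 3/4.

0.75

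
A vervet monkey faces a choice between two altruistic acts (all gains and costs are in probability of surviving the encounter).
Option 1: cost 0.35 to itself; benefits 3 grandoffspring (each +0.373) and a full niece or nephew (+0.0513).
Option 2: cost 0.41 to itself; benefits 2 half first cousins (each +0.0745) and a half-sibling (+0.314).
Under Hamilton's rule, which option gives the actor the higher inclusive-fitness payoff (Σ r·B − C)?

Option 1: r to a grandoffspring = 0.25.
Option 1: r to a full niece or nephew = 0.25.
Option 1: Σ r·B − C = (3·0.25·0.373 + 1·0.25·0.0513) − 0.35 = -0.057425.
Option 2: r to a half first cousin = 0.0625.
Option 2: r to a half-sibling = 0.25.
Option 2: Σ r·B − C = (2·0.0625·0.0745 + 1·0.25·0.314) − 0.41 = -0.3221875.
Option 1 has the higher net inclusive-fitness payoff.

Option 1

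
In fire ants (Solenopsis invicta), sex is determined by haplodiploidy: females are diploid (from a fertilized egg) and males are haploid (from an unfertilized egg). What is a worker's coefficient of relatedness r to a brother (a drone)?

Her haploid brother carries none of their father's genes and a random half of their mother's genome; that half matches the maternal half of her own genome with probability 1/2: r = 1/2 · 1/2 = 1/4.

0.25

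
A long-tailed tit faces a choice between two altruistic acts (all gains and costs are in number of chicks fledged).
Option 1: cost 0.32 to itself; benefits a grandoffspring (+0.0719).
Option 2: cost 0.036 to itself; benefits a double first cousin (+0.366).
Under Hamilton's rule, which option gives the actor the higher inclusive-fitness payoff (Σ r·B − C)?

Option 1: r to a grandoffspring = 0.25.
Option 1: Σ r·B − C = (1·0.25·0.0719) − 0.32 = -0.302025.
Option 2: r to a double first cousin = 0.25.
Option 2: Σ r·B − C = (1·0.25·0.366) − 0.036 = 0.0555.
Option 2 has the higher net inclusive-fitness payoff.

Option 2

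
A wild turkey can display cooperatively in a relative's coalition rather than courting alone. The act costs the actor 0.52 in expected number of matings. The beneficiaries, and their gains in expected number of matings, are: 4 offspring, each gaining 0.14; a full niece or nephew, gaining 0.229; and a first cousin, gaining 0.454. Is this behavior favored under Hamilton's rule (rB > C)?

Hamilton's rule: the trait is favored when the sum of r·B over every recipient exceeds the actor's cost C.
r to an offspring = 0.5 (one parent–offspring link: r = (1/2)^1 = 1/2).
r to a full niece or nephew = 0.25 (full aunt/uncle↔niece/nephew: two paths of length 3 through the shared grandparent pair: r = 2·(1/2)^3 = 1/4).
r to a first cousin = 1/8 (first cousins share one grandparent pair — two paths of length 4: r = 2·(1/2)^4 = 1/8).
Summing one r·B term per recipient: 4·0.5·0.14 + 1·0.25·0.229 + 1·0.125·0.454 = 0.394.
0.394 < 0.52: the indirect benefit is less than the cost.

No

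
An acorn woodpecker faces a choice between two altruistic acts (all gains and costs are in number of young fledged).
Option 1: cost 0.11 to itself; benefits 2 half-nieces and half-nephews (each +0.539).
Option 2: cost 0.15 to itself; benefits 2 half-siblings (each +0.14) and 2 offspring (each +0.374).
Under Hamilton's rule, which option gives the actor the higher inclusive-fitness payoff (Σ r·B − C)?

Option 1: r to a half-niece or half-nephew = 0.125.
Option 1: Σ r·B − C = (2·0.125·0.539) − 0.11 = 0.02475.
Option 2: r to a half-sibling = 0.25.
Option 2: r to an offspring = 0.5.
Option 2: Σ r·B − C = (2·0.25·0.14 + 2·0.5·0.374) − 0.15 = 0.294.
Option 2 has the higher net inclusive-fitness payoff.

Option 2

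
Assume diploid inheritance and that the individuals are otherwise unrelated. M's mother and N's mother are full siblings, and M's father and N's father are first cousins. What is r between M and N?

0.15625

Relatedness sums over independent paths through distinct common ancestors.
M and N are related in two ways: first cousins through their mothers (r = 1/8) and second cousins through their fathers (r = 1/32).
r = 1/8 + 1/32 = 5/32 = 0.15625.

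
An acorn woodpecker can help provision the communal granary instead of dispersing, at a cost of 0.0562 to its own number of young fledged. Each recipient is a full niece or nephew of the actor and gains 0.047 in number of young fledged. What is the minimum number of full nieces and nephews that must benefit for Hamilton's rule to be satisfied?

5

r to a full niece or nephew = 1/4 (full aunt/uncle↔niece/nephew: two paths of length 3 through the shared grandparent pair: r = 2·(1/2)^3 = 1/4).
Hamilton's rule: n·r·B > C  ⇒  n > C/(r·B) = 0.0562/(0.25·0.047) = 4.783.
The smallest integer exceeding 4.783 is 5.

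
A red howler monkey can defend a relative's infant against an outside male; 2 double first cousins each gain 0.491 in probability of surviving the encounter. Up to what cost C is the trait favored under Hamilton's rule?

0.2455

r to a double first cousin = 0.25 (double first cousins share both grandparent pairs — four paths of length 4: r = 4·(1/2)^4 = 1/4).
Hamilton's rule: n·r·B > C, so the trait is favored while C < n·r·B = 2·0.25·0.491 = 0.2455.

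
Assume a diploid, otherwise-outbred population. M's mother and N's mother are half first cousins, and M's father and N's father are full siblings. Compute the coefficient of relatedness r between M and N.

0.140625

Wright's path rule: contributions from independent ancestry routes add.
M and N are related in two ways: half second cousins through their mothers (r = 1/64) and first cousins through their fathers (r = 1/8).
r = 1/64 + 1/8 = 0.140625.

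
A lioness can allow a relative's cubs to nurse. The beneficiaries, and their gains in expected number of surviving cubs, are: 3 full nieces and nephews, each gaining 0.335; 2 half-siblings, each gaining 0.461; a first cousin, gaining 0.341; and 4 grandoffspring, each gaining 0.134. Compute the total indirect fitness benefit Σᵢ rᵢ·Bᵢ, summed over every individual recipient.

0.658375

r to a full niece or nephew = 0.25 (full aunt/uncle↔niece/nephew: two paths of length 3 through the shared grandparent pair: r = 2·(1/2)^3 = 1/4).
r to a half-sibling = 0.25 (half-sibs share one parent — one path of length 2: r = (1/2)^2 = 1/4).
r to a first cousin = 0.125 (first cousins share one grandparent pair — two paths of length 4: r = 2·(1/2)^4 = 1/8).
r to a grandoffspring = 0.25 (two parent–offspring links: r = (1/2)^2 = 1/4).
Summing one r·B term per recipient: 3·0.25·0.335 + 2·0.25·0.461 + 1·0.125·0.341 + 4·0.25·0.134 = 0.658375.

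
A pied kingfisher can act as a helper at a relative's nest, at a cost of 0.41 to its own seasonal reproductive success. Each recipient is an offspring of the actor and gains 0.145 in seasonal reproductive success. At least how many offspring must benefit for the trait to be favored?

r to an offspring = 0.5 (one parent–offspring link: r = (1/2)^1 = 1/2).
Hamilton's rule: n·r·B > C  ⇒  n > C/(r·B) = 0.41/(0.5·0.145) = 5.655.
The smallest integer exceeding 5.655 is 6.

6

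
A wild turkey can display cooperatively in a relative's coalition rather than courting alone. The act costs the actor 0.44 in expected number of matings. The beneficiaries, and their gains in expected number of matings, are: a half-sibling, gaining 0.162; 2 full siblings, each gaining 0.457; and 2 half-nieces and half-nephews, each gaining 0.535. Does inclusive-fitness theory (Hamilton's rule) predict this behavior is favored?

Yes

Hamilton's rule: the trait is favored when the sum of r·B over every recipient exceeds the actor's cost C.
r to a half-sibling = 0.25 (half-sibs share one parent — one path of length 2: r = (1/2)^2 = 1/4).
r to a full sibling = 1/2 (full sibs share both parents — two paths of length 2: r = 2·(1/2)^2 = 1/2).
r to a half-niece or half-nephew = 1/8 (half-aunt/uncle↔niece/nephew: one path of length 3: r = (1/2)^3 = 1/8).
Summing one r·B term per recipient: 1·0.25·0.162 + 2·0.5·0.457 + 2·0.125·0.535 = 0.63125.
0.63125 > 0.44: the indirect benefit exceeds the cost.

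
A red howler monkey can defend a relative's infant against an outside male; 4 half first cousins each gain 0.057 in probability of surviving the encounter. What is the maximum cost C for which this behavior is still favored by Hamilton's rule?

r to a half first cousin = 0.0625 (half first cousins share one grandparent — one path of length 4: r = (1/2)^4 = 1/16).
Hamilton's rule: n·r·B > C, so the trait is favored while C < n·r·B = 4·0.0625·0.057 = 0.01425.

0.01425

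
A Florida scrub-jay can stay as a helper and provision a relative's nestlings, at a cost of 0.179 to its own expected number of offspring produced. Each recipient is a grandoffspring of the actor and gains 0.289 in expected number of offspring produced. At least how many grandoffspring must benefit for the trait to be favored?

r to a grandoffspring = 0.25 (two parent–offspring links: r = (1/2)^2 = 1/4).
Hamilton's rule: n·r·B > C  ⇒  n > C/(r·B) = 0.179/(0.25·0.289) = 2.478.
The smallest integer exceeding 2.478 is 3.

3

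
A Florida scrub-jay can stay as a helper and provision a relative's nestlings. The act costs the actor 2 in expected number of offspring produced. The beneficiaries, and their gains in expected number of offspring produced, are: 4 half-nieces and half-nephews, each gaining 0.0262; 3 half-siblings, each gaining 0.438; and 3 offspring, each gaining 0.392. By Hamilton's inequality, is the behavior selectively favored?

Hamilton's rule: the trait is favored when the sum of r·B over every recipient exceeds the actor's cost C.
r to a half-niece or half-nephew = 1/8 (half-aunt/uncle↔niece/nephew: one path of length 3: r = (1/2)^3 = 1/8).
r to a half-sibling = 1/4 (half-sibs share one parent — one path of length 2: r = (1/2)^2 = 1/4).
r to an offspring = 1/2 (one parent–offspring link: r = (1/2)^1 = 1/2).
Summing one r·B term per recipient: 4·0.125·0.0262 + 3·0.25·0.438 + 3·0.5·0.392 = 0.9296.
0.9296 < 2: the indirect benefit is less than the cost.

No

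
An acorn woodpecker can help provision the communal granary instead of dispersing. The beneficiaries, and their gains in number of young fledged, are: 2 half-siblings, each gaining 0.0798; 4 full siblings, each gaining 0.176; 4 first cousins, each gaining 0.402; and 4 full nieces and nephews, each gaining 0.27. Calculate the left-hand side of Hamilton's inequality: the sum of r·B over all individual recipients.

r to a half-sibling = 0.25 (half-sibs share one parent — one path of length 2: r = (1/2)^2 = 1/4).
r to a full sibling = 1/2 (full sibs share both parents — two paths of length 2: r = 2·(1/2)^2 = 1/2).
r to a first cousin = 1/8 (first cousins share one grandparent pair — two paths of length 4: r = 2·(1/2)^4 = 1/8).
r to a full niece or nephew = 1/4 (full aunt/uncle↔niece/nephew: two paths of length 3 through the shared grandparent pair: r = 2·(1/2)^3 = 1/4).
Summing one r·B term per recipient: 2·0.25·0.0798 + 4·0.5·0.176 + 4·0.125·0.402 + 4·0.25·0.27 = 0.8629.

0.8629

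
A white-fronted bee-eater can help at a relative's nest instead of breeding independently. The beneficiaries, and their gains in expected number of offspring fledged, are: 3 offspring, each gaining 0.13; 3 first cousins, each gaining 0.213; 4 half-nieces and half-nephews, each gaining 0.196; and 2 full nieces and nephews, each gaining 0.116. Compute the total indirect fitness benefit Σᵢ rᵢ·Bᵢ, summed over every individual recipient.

r to an offspring = 0.5 (one parent–offspring link: r = (1/2)^1 = 1/2).
r to a first cousin = 0.125 (first cousins share one grandparent pair — two paths of length 4: r = 2·(1/2)^4 = 1/8).
r to a half-niece or half-nephew = 1/8 (half-aunt/uncle↔niece/nephew: one path of length 3: r = (1/2)^3 = 1/8).
r to a full niece or nephew = 0.25 (full aunt/uncle↔niece/nephew: two paths of length 3 through the shared grandparent pair: r = 2·(1/2)^3 = 1/4).
Summing one r·B term per recipient: 3·0.5·0.13 + 3·0.125·0.213 + 4·0.125·0.196 + 2·0.25·0.116 = 0.430875.

0.430875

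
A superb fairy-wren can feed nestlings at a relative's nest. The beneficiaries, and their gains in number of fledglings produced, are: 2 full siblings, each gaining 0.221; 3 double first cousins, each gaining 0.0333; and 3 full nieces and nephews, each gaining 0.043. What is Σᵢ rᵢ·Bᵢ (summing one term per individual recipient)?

0.278225

r to a full sibling = 0.5 (full sibs share both parents — two paths of length 2: r = 2·(1/2)^2 = 1/2).
r to a double first cousin = 0.25 (double first cousins share both grandparent pairs — four paths of length 4: r = 4·(1/2)^4 = 1/4).
r to a full niece or nephew = 0.25 (full aunt/uncle↔niece/nephew: two paths of length 3 through the shared grandparent pair: r = 2·(1/2)^3 = 1/4).
Summing one r·B term per recipient: 2·0.5·0.221 + 3·0.25·0.0333 + 3·0.25·0.043 = 0.278225.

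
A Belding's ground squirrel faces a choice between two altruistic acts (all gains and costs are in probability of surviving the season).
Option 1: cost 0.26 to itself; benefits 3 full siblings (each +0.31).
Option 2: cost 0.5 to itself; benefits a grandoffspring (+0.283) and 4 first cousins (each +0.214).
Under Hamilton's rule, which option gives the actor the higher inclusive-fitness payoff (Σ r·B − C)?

Option 1: r to a full sibling = 0.5.
Option 1: Σ r·B − C = (3·0.5·0.31) − 0.26 = 0.205.
Option 2: r to a grandoffspring = 0.25.
Option 2: r to a first cousin = 0.125.
Option 2: Σ r·B − C = (1·0.25·0.283 + 4·0.125·0.214) − 0.5 = -0.32225.
Option 1 has the higher net inclusive-fitness payoff.

Option 1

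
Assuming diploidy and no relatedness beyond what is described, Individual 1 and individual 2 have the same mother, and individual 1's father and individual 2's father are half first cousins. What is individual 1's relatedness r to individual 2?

Relatedness sums over independent paths through distinct common ancestors.
Individual 1 and individual 2 are related in two ways: half-sibs through their shared mother (r = 1/4) and half second cousins through their fathers (r = 1/64).
r = 1/4 + 1/64 = 17/64 = 0.265625.

0.265625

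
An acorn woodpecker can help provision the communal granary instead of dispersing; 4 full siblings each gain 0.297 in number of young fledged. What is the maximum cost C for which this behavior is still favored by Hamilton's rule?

0.594

r to a full sibling = 1/2 (full sibs share both parents — two paths of length 2: r = 2·(1/2)^2 = 1/2).
Hamilton's rule: n·r·B > C, so the trait is favored while C < n·r·B = 4·0.5·0.297 = 0.594.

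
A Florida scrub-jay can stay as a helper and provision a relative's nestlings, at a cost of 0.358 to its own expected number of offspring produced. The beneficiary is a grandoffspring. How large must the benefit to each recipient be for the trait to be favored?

r to a grandoffspring = 1/4 (two parent–offspring links: r = (1/2)^2 = 1/4).
Hamilton's rule with n recipients of equal r: n·r·B > C, so B > C/(n·r) = 0.358/(1·0.25) = 1.432.

1.432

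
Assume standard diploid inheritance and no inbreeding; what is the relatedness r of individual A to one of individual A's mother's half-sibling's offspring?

Each parent–offspring link contributes a factor of 1/2, and independent paths through distinct common ancestors add.
Half first cousins share one grandparent — one path of length 4: r = (1/2)^4 = 1/16.

0.0625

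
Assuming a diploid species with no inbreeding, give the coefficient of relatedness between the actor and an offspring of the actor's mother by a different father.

Each parent–offspring link contributes a factor of 1/2, and independent paths through distinct common ancestors add.
Half-sibs share one parent — one path of length 2: r = (1/2)^2 = 1/4.

0.25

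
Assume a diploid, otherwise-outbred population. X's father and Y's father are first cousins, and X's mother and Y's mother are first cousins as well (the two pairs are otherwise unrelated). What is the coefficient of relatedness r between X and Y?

Independent pedigree routes through distinct common ancestors add.
X and Y are related in two ways: second cousins through their fathers (r = 1/32) and second cousins through their mothers (r = 1/32).
r = 1/32 + 1/32 = 0.0625.

0.0625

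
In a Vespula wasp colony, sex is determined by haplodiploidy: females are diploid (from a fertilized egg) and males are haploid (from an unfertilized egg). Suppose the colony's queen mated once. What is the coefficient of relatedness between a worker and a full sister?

Haplodiploid full sisters inherit their father's entire haploid genome identically (contributing 1/2) and on average half of their mother's contribution (1/2 · 1/2 = 1/4); r = 1/2 + 1/4 = 3/4.

0.75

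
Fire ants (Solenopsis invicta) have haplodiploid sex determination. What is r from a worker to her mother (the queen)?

One meiotic link between diploid queen and diploid daughter: r = 1/2.

0.5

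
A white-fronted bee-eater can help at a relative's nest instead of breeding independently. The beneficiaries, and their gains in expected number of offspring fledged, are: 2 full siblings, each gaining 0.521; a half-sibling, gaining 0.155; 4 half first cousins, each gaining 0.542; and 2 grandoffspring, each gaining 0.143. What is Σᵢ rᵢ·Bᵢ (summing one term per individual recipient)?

r to a full sibling = 0.5 (full sibs share both parents — two paths of length 2: r = 2·(1/2)^2 = 1/2).
r to a half-sibling = 1/4 (half-sibs share one parent — one path of length 2: r = (1/2)^2 = 1/4).
r to a half first cousin = 0.0625 (half first cousins share one grandparent — one path of length 4: r = (1/2)^4 = 1/16).
r to a grandoffspring = 0.25 (two parent–offspring links: r = (1/2)^2 = 1/4).
Summing one r·B term per recipient: 2·0.5·0.521 + 1·0.25·0.155 + 4·0.0625·0.542 + 2·0.25·0.143 = 0.76675.

0.76675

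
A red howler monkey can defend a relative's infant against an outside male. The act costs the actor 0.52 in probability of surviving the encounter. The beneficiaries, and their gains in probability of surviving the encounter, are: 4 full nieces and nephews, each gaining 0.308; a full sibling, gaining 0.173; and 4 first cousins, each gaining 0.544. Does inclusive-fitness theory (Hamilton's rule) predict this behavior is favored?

Hamilton's rule: the trait is favored when the sum of r·B over every recipient exceeds the actor's cost C.
r to a full niece or nephew = 0.25 (full aunt/uncle↔niece/nephew: two paths of length 3 through the shared grandparent pair: r = 2·(1/2)^3 = 1/4).
r to a full sibling = 1/2 (full sibs share both parents — two paths of length 2: r = 2·(1/2)^2 = 1/2).
r to a first cousin = 0.125 (first cousins share one grandparent pair — two paths of length 4: r = 2·(1/2)^4 = 1/8).
Summing one r·B term per recipient: 4·0.25·0.308 + 1·0.5·0.173 + 4·0.125·0.544 = 0.6665.
0.6665 > 0.52: the indirect benefit exceeds the cost.

Yes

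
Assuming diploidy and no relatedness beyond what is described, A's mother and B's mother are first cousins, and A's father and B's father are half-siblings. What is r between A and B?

With two independent routes of shared ancestry, r is the sum of the two contributions.
A and B are related in two ways: second cousins through their mothers (r = 1/32) and half first cousins through their fathers (r = 1/16).
r = 1/32 + 1/16 = 0.09375.

0.09375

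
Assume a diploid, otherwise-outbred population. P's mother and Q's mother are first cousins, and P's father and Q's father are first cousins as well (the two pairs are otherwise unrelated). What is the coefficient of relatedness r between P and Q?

0.0625

Relatedness sums over independent paths through distinct common ancestors.
P and Q are related in two ways: second cousins through their mothers (r = 1/32) and second cousins through their fathers (r = 1/32).
r = 1/32 + 1/32 = 1/16 = 0.0625.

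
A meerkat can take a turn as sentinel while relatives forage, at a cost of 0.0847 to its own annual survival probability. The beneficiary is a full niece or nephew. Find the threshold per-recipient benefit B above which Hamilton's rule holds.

0.3388

r to a full niece or nephew = 1/4 (full aunt/uncle↔niece/nephew: two paths of length 3 through the shared grandparent pair: r = 2·(1/2)^3 = 1/4).
Hamilton's rule with n recipients of equal r: n·r·B > C, so B > C/(n·r) = 0.0847/(1·0.25) = 0.3388.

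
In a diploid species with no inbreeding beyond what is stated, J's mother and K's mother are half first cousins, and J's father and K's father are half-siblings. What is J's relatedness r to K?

0.078125

With two independent routes of shared ancestry, r is the sum of the two contributions.
J and K are related in two ways: half second cousins through their mothers (r = 1/64) and half first cousins through their fathers (r = 1/16).
r = 1/64 + 1/16 = 5/64 = 0.078125.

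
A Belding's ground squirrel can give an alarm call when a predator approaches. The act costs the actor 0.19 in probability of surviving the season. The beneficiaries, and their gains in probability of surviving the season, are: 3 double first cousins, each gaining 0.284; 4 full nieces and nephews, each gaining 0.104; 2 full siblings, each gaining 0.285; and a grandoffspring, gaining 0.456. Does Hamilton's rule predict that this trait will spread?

Yes

Hamilton's rule: the trait is favored when the sum of r·B over every recipient exceeds the actor's cost C.
r to a double first cousin = 0.25 (double first cousins share both grandparent pairs — four paths of length 4: r = 4·(1/2)^4 = 1/4).
r to a full niece or nephew = 1/4 (full aunt/uncle↔niece/nephew: two paths of length 3 through the shared grandparent pair: r = 2·(1/2)^3 = 1/4).
r to a full sibling = 1/2 (full sibs share both parents — two paths of length 2: r = 2·(1/2)^2 = 1/2).
r to a grandoffspring = 1/4 (two parent–offspring links: r = (1/2)^2 = 1/4).
Summing one r·B term per recipient: 3·0.25·0.284 + 4·0.25·0.104 + 2·0.5·0.285 + 1·0.25·0.456 = 0.716.
0.716 > 0.19: the indirect benefit exceeds the cost.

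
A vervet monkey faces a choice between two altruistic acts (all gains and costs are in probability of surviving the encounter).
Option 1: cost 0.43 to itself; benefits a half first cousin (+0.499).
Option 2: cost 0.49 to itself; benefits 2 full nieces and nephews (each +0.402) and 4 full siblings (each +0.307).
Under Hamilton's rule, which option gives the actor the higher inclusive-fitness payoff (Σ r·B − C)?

Option 2

Option 1: r to a half first cousin = 0.0625.
Option 1: Σ r·B − C = (1·0.0625·0.499) − 0.43 = -0.3988125.
Option 2: r to a full niece or nephew = 0.25.
Option 2: r to a full sibling = 0.5.
Option 2: Σ r·B − C = (2·0.25·0.402 + 4·0.5·0.307) − 0.49 = 0.325.
Option 2 has the higher net inclusive-fitness payoff.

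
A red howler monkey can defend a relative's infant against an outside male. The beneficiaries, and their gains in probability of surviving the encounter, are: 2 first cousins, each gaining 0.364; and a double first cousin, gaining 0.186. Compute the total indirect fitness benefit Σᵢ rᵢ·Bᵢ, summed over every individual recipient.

0.1375

r to a first cousin = 1/8 (first cousins share one grandparent pair — two paths of length 4: r = 2·(1/2)^4 = 1/8).
r to a double first cousin = 0.25 (double first cousins share both grandparent pairs — four paths of length 4: r = 4·(1/2)^4 = 1/4).
Summing one r·B term per recipient: 2·0.125·0.364 + 1·0.25·0.186 = 0.1375.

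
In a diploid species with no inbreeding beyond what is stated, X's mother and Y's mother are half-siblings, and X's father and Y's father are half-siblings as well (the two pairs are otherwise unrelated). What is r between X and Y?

0.125

With two independent routes of shared ancestry, r is the sum of the two contributions.
X and Y are related in two ways: half first cousins through their mothers (r = 1/16) and half first cousins through their fathers (r = 1/16).
r = 1/16 + 1/16 = 1/8 = 0.125.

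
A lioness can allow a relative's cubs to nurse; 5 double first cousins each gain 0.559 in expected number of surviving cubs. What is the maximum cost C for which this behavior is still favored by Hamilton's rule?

0.69875

r to a double first cousin = 1/4 (double first cousins share both grandparent pairs — four paths of length 4: r = 4·(1/2)^4 = 1/4).
Hamilton's rule: n·r·B > C, so the trait is favored while C < n·r·B = 5·0.25·0.559 = 0.69875.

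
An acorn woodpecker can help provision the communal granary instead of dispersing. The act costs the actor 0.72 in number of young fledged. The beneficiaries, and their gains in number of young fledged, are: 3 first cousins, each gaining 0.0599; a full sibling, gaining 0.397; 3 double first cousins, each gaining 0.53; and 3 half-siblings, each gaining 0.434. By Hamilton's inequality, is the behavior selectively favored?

Hamilton's rule: the trait is favored when the sum of r·B over every recipient exceeds the actor's cost C.
r to a first cousin = 0.125 (first cousins share one grandparent pair — two paths of length 4: r = 2·(1/2)^4 = 1/8).
r to a full sibling = 1/2 (full sibs share both parents — two paths of length 2: r = 2·(1/2)^2 = 1/2).
r to a double first cousin = 1/4 (double first cousins share both grandparent pairs — four paths of length 4: r = 4·(1/2)^4 = 1/4).
r to a half-sibling = 0.25 (half-sibs share one parent — one path of length 2: r = (1/2)^2 = 1/4).
Summing one r·B term per recipient: 3·0.125·0.0599 + 1·0.5·0.397 + 3·0.25·0.53 + 3·0.25·0.434 = 0.9439625.
0.9439625 > 0.72: the indirect benefit exceeds the cost.

Yes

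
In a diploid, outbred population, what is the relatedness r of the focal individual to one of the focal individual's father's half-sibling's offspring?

Each parent–offspring link contributes a factor of 1/2, and independent paths through distinct common ancestors add.
Half first cousins share one grandparent — one path of length 4: r = (1/2)^4 = 1/16.

0.0625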